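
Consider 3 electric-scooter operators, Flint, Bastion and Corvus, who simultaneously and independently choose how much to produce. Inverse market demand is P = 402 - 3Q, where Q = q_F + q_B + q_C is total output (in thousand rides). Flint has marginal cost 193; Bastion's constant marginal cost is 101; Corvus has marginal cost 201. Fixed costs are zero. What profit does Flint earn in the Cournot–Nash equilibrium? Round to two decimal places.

Flint's profit: π_F = (402 - 3Q)q_F - (193q_F). Setting ∂π_F/∂q_F = 0: 209 - 6q_F - 3(q_B + q_C) = 0.
Bastion's first-order condition: 301 - 6q_B - 3(q_F + q_C) = 0.
Corvus's profit: π_C = (402 - 3Q)q_C - (201q_C). Setting ∂π_C/∂q_C = 0: 201 - 6q_C - 3(q_F + q_B) = 0.
Adding the 3 first-order conditions: 711 − 12Q = 0, so Q = 237/4.
Back-substituting: q_F = (209 − 711/4)/3 = 125/12, q_B = (301 − 711/4)/3 = 493/12, q_C = (201 − 711/4)/3 = 31/4.
Price P = 402 - 3·(237/4) = 897/4.
Flint's profit: (897/4 - 193)·(125/12) = 325.5208.

325.52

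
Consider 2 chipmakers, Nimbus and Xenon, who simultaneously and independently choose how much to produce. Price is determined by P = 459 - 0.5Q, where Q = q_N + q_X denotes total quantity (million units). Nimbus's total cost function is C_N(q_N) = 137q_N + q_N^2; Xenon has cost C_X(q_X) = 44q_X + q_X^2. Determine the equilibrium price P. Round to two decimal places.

Nimbus's profit: π_N = (459 - 0.5Q)q_N - (137q_N + q_N²). Setting ∂π_N/∂q_N = 0: 322 - 3q_N - (1/2)(q_X) = 0.
Xenon's profit: π_X = (459 - 0.5Q)q_X - (44q_X + q_X²). Setting ∂π_X/∂q_X = 0: 415 - 3q_X - (1/2)(q_N) = 0.
Rearranging gives the reaction functions q_N = (322 - (1/2)q_X)/3 and q_X = (415 - (1/2)q_N)/3.
Solving the pair: q_N = 86.6857, q_X = 123.8857.
Total output Q = 1474/7, so price P = 459 - (1/2)·(1474/7) = 353.7143.

353.71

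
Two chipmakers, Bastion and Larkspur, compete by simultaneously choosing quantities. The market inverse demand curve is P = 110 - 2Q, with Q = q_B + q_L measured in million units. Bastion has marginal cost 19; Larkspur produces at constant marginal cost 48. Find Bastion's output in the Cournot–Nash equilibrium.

20

Bastion's profit: π_B = (110 - 2Q)q_B - (19q_B). Setting ∂π_B/∂q_B = 0: 91 - 4q_B - 2(q_L) = 0.
Larkspur's first-order condition: 62 - 4q_L - 2(q_B) = 0.
Best responses: q_B = (91 - 2q_L)/4, q_L = (62 - 2q_B)/4.
Solving the pair: q_B = 20, q_L = 11/2.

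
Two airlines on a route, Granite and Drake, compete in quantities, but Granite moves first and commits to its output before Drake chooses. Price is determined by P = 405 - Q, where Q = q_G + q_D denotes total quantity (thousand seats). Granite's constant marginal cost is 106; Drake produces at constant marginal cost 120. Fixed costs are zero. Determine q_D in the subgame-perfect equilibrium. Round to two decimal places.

64.25

Solve by backward induction. Given q_G, the follower Drake maximises π_D = (405 - q_G - q_D)q_D - 120q_D.
Follower FOC: 285 - q_G - 2q_D = 0, so q_D(q_G) = (285 - q_G)/2.
The leader anticipates this reaction. Substituting into P = 405 - Q gives P = 525/2 - (1/2)q_G, so π_G = (525/2 - (1/2)q_G)q_G - 106q_G.
Maximising: ∂π_G/∂q_G = 313/2 - q_G = 0, giving q_G = 313/2.
Then q_D = (285 - 313/2)/2 = 257/4.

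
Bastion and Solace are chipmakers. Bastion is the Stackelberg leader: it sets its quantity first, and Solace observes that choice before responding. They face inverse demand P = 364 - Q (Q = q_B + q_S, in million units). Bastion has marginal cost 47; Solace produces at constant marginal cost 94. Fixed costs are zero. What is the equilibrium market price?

138

The follower Solace best-responds to any q_B: π_S = (364 - Q)q_S - 94q_S.
Follower FOC: 270 - q_B - 2q_S = 0, so q_S(q_B) = (270 - q_B)/2.
The leader anticipates this reaction. Substituting into P = 364 - Q gives P = 229 - (1/2)q_B, so π_B = (229 - (1/2)q_B)q_B - 47q_B.
Maximising: ∂π_B/∂q_B = 182 - q_B = 0, giving q_B = 182.
Then q_S = (270 - 182)/2 = 44.
Total output Q = 226, so price P = 364 - 226 = 138.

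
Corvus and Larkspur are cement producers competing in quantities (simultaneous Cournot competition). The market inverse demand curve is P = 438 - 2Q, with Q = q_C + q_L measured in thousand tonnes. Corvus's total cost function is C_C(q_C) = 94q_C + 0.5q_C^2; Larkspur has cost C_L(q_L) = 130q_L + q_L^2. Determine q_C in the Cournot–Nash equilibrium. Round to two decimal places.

55.69

Corvus's profit: π_C = (438 - 2Q)q_C - (94q_C + (1/2)q_C²). Setting ∂π_C/∂q_C = 0: 344 - 5q_C - 2(q_L) = 0.
Larkspur's profit: π_L = (438 - 2Q)q_L - (130q_L + q_L²). Setting ∂π_L/∂q_L = 0: 308 - 6q_L - 2(q_C) = 0.
So q_C = (344 - 2q_L)/5 and q_L = (308 - 2q_C)/6.
Solving the pair: q_C = 724/13, q_L = 426/13.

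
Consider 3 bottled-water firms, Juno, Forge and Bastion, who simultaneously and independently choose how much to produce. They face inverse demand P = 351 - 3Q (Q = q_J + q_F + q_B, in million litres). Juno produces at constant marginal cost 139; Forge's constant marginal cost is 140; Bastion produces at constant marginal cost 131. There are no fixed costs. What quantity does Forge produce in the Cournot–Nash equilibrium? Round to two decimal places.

16.75

Juno's profit: π_J = (351 - 3Q)q_J - (139q_J). Setting ∂π_J/∂q_J = 0: 212 - 6q_J - 3(q_F + q_B) = 0.
Forge's first-order condition: 211 - 6q_F - 3(q_J + q_B) = 0.
Bastion's profit: π_B = (351 - 3Q)q_B - (131q_B). Setting ∂π_B/∂q_B = 0: 220 - 6q_B - 3(q_J + q_F) = 0.
Summing all 3 equations gives 643 − 12Q = 0, hence Q = 643/12.
Back-substituting: q_J = (212 − 643/4)/3 = 205/12, q_F = (211 − 643/4)/3 = 67/4, q_B = (220 − 643/4)/3 = 79/4.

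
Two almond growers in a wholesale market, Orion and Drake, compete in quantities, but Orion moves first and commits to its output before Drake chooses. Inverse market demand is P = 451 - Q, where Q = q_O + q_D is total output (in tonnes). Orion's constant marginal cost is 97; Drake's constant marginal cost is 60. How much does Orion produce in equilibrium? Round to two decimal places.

158.50

Solve by backward induction. Given q_O, the follower Drake maximises π_D = (451 - q_O - q_D)q_D - 60q_D.
Setting the follower's marginal profit to zero, 391 - q_O - 2q_D = 0, i.e. q_D = (391 - q_O)/2.
The leader anticipates this reaction. Substituting into P = 451 - Q gives P = 511/2 - (1/2)q_O, so π_O = (511/2 - (1/2)q_O)q_O - 97q_O.
Leader FOC: 317/2 - q_O = 0, so q_O = 317/2.
Then q_D = (391 - 317/2)/2 = 465/4.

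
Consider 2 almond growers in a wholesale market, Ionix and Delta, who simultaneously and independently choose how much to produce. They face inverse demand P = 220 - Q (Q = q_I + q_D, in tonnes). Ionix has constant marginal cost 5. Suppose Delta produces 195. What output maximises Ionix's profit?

With the rival's output fixed at 195, Ionix's profit is π_I = (220 - 195 - q_I)q_I - (5q_I) = (25 - q_I)q_I - (5q_I).
∂π_I/∂q_I = 20 - 2q_I = 0, so q_I = 10.

10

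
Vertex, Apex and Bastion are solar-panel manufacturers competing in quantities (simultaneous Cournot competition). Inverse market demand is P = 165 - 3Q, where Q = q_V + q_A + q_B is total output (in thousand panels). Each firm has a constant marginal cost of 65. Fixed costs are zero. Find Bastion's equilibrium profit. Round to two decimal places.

208.33

A representative firm's profit is π_i = q_i(165 - 3Q) - 65q_i.
Setting ∂π_i/∂q_i = 0 with rivals' quantities fixed: 100 - 6q_i - 3·Σ_{j≠i} q_j = 0.
With identical firms every q_j equals q_i, so Σ_{j≠i} q_j = 2q_i and 100 = 12q_i, giving q_i = 25/3.
Price P = 165 - 3·25 = 90.
Bastion's profit: (90 - 65)·(25/3) = 625/3.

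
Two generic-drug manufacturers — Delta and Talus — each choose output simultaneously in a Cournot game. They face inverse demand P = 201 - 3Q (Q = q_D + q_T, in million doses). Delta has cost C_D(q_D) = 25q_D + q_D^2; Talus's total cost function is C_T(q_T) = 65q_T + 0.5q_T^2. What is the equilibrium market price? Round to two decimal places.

Delta's profit: π_D = (201 - 3Q)q_D - (25q_D + q_D²). Setting ∂π_D/∂q_D = 0: 176 - 8q_D - 3(q_T) = 0.
Talus's first-order condition: 136 - 7q_T - 3(q_D) = 0.
Best responses: q_D = (176 - 3q_T)/8, q_T = (136 - 3q_D)/7.
Substituting one into the other gives q_D = 824/47 and q_T = 560/47.
Total output Q = 1384/47, so price P = 201 - 3·(1384/47) = 112.6596.

112.66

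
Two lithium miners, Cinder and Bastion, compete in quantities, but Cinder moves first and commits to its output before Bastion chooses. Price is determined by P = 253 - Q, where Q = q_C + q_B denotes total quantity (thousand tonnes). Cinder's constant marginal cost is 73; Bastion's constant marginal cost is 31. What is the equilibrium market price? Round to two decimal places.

The follower Bastion best-responds to any q_C: π_B = (253 - Q)q_B - 31q_B.
Follower FOC: 222 - q_C - 2q_B = 0, so q_B(q_C) = (222 - q_C)/2.
Cinder substitutes q_B(q_C) into its own profit: π_C = q_C(253 - q_C - (222 - q_C)/2) - 73q_C = (142 - (1/2)q_C)q_C - 73q_C.
Leader FOC: 69 - q_C = 0, so q_C = 69.
Then q_B = (222 - 69)/2 = 153/2.
Total output Q = 291/2, so price P = 253 - 291/2 = 215/2.

107.50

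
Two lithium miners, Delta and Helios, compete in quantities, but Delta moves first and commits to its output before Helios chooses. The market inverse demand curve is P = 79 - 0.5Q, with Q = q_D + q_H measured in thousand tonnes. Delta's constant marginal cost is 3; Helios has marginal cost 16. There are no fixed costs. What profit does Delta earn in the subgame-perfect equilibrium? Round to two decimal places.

Solve by backward induction. Given q_D, the follower Helios maximises π_H = (79 - (1/2)q_D - (1/2)q_H)q_H - 16q_H.
Setting the follower's marginal profit to zero, 63 - (1/2)q_D - q_H = 0, i.e. q_H = (63 - (1/2)q_D).
Delta substitutes q_H(q_D) into its own profit: π_D = q_D(79 - (1/2)q_D - (63 - (1/2)q_D)/2) - 3q_D = (95/2 - (1/4)q_D)q_D - 3q_D.
The leader's first-order condition 89/2 - (1/2)q_D = 0 yields q_D = 89.
Then q_H = (63 - (1/2)·89) = 37/2.
Price P = 79 - (1/2)·(215/2) = 101/4.
Delta's profit: (101/4 - 3)·89 = 1980.2500.

1980.25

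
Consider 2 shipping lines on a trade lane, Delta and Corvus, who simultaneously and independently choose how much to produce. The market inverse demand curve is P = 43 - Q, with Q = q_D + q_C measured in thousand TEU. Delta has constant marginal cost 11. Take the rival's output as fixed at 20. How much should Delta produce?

6

With the rival's output fixed at 20, Delta's profit is π_D = (43 - 20 - q_D)q_D - (11q_D) = (23 - q_D)q_D - (11q_D).
∂π_D/∂q_D = 12 - 2q_D = 0, so q_D = 6.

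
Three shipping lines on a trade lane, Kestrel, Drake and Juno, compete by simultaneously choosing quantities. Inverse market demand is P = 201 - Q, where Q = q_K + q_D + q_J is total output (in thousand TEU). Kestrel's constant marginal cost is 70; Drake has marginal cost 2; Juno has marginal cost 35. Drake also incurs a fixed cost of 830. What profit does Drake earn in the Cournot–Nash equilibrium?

4795

Kestrel's profit: π_K = (201 - Q)q_K - (70q_K). Setting ∂π_K/∂q_K = 0: 131 - 2q_K - (q_D + q_J) = 0.
Drake's first-order condition: 199 - 2q_D - (q_K + q_J) = 0.
Juno's first-order condition: 166 - 2q_J - (q_K + q_D) = 0.
Summing all 3 equations gives 496 − 4Q = 0, hence Q = 124.
Back-substituting: q_K = (131 − 124) = 7, q_D = (199 − 124) = 75, q_J = (166 − 124) = 42.
Price P = 201 - 124 = 77.
Drake's profit: (77 - 2)·75 - 830 = 4795.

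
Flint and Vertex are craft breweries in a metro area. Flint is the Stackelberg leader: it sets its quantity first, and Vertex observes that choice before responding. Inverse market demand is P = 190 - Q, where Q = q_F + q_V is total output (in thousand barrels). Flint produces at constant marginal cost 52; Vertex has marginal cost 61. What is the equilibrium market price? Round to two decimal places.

Solve by backward induction. Given q_F, the follower Vertex maximises π_V = (190 - q_F - q_V)q_V - 61q_V.
Setting the follower's marginal profit to zero, 129 - q_F - 2q_V = 0, i.e. q_V = (129 - q_F)/2.
The leader anticipates this reaction. Substituting into P = 190 - Q gives P = 251/2 - (1/2)q_F, so π_F = (251/2 - (1/2)q_F)q_F - 52q_F.
Maximising: ∂π_F/∂q_F = 147/2 - q_F = 0, giving q_F = 147/2.
Then q_V = (129 - 147/2)/2 = 111/4.
Total output Q = 405/4, so price P = 190 - 405/4 = 355/4.

88.75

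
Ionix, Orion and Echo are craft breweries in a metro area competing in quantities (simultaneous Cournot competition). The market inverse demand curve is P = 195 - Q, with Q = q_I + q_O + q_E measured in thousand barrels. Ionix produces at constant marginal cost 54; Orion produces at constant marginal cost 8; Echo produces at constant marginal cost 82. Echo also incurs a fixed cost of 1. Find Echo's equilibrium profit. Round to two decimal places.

6.56

Ionix's profit: π_I = (195 - Q)q_I - (54q_I). Setting ∂π_I/∂q_I = 0: 141 - 2q_I - (q_O + q_E) = 0.
Orion's profit: π_O = (195 - Q)q_O - (8q_O). Setting ∂π_O/∂q_O = 0: 187 - 2q_O - (q_I + q_E) = 0.
Echo's first-order condition: 113 - 2q_E - (q_I + q_O) = 0.
Summing all 3 equations gives 441 − 4Q = 0, hence Q = 441/4.
Back-substituting: q_I = (141 − 441/4) = 123/4, q_O = (187 − 441/4) = 307/4, q_E = (113 − 441/4) = 11/4.
Price P = 195 - 441/4 = 339/4.
Echo's profit: (339/4 - 82)·(11/4) - 1 = 105/16.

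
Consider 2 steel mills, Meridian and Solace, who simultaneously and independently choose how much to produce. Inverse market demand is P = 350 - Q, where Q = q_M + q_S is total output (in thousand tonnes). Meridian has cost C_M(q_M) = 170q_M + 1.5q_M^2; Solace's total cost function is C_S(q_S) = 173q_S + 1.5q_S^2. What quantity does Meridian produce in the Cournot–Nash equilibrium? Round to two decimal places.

30.13

Meridian's profit: π_M = (350 - Q)q_M - (170q_M + (3/2)q_M²). Setting ∂π_M/∂q_M = 0: 180 - 5q_M - (q_S) = 0.
Solace's first-order condition: 177 - 5q_S - (q_M) = 0.
Best responses: q_M = (180 - q_S)/5, q_S = (177 - q_M)/5.
Solving the pair: q_M = 241/8, q_S = 235/8.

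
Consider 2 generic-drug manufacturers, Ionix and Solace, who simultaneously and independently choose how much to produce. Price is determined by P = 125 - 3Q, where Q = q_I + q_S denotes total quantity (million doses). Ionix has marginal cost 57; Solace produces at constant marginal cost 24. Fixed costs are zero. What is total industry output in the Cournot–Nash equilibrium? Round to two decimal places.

18.78

Ionix's profit: π_I = (125 - 3Q)q_I - (57q_I). Setting ∂π_I/∂q_I = 0: 68 - 6q_I - 3(q_S) = 0.
Solace's first-order condition: 101 - 6q_S - 3(q_I) = 0.
So q_I = (68 - 3q_S)/6 and q_S = (101 - 3q_I)/6.
Substituting one into the other gives q_I = 35/9 and q_S = 134/9.
Total output Q = 35/9 + 134/9 = 169/9.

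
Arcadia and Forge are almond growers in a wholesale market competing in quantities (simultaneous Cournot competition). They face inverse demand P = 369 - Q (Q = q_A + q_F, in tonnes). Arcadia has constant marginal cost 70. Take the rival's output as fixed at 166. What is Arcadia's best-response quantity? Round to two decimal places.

66.50

With the rival's output fixed at 166, Arcadia's profit is π_A = (369 - 166 - q_A)q_A - (70q_A) = (203 - q_A)q_A - (70q_A).
∂π_A/∂q_A = 133 - 2q_A = 0, so q_A = 133/2.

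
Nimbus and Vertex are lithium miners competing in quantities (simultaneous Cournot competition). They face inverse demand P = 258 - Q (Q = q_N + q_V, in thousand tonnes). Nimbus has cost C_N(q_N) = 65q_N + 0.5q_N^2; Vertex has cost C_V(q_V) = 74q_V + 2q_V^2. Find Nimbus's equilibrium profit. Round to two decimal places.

Nimbus's profit: π_N = (258 - Q)q_N - (65q_N + (1/2)q_N²). Setting ∂π_N/∂q_N = 0: 193 - 3q_N - (q_V) = 0.
Vertex's first-order condition: 184 - 6q_V - (q_N) = 0.
Rearranging gives the reaction functions q_N = (193 - q_V)/3 and q_V = (184 - q_N)/6.
Solving the pair: q_N = 974/17, q_V = 359/17.
Price P = 258 - 1333/17 = 179.5882.
Nimbus's profit: 179.5882·(974/17) - 65·(974/17) - (1/2)(974/17)² = 4923.9239.

4923.92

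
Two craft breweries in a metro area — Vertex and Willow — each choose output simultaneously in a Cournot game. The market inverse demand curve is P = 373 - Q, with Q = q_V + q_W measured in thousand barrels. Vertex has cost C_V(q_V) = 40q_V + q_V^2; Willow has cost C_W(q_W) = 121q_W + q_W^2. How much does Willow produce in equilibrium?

Vertex's profit: π_V = (373 - Q)q_V - (40q_V + q_V²). Setting ∂π_V/∂q_V = 0: 333 - 4q_V - (q_W) = 0.
Willow's profit: π_W = (373 - Q)q_W - (121q_W + q_W²). Setting ∂π_W/∂q_W = 0: 252 - 4q_W - (q_V) = 0.
Rearranging gives the reaction functions q_V = (333 - q_W)/4 and q_W = (252 - q_V)/4.
Substituting one into the other gives q_V = 72 and q_W = 45.

45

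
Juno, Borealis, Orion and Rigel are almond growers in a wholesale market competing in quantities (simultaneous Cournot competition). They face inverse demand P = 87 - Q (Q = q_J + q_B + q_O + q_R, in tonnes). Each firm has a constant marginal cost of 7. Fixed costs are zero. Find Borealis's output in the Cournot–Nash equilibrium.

A representative firm's profit is π_i = q_i(87 - Q) - 7q_i.
First-order condition (treating rivals' output as given): 80 - 2q_i - Σ_{j≠i} q_j = 0.
By symmetry each firm produces the same amount; substituting Σ_{j≠i} q_j = 3q_i yields q_i = 80/5 = 16.

16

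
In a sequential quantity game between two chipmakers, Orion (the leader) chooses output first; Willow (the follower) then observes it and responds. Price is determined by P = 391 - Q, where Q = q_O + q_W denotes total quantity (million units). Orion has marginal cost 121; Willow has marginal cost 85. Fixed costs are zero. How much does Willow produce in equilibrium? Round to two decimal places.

Solve by backward induction. Given q_O, the follower Willow maximises π_W = (391 - q_O - q_W)q_W - 85q_W.
∂π_W/∂q_W = 306 - q_O - 2q_W = 0 gives the reaction function q_W = (306 - q_O)/2.
Orion substitutes q_W(q_O) into its own profit: π_O = q_O(391 - q_O - (306 - q_O)/2) - 121q_O = (238 - (1/2)q_O)q_O - 121q_O.
The leader's first-order condition 117 - q_O = 0 yields q_O = 117.
Then q_W = (306 - 117)/2 = 189/2.

94.50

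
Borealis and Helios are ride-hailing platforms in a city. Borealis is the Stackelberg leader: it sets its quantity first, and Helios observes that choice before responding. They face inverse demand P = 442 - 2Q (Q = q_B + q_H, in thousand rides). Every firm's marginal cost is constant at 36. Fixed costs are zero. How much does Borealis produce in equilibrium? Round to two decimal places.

101.50

The follower Helios best-responds to any q_B: π_H = (442 - 2Q)q_H - 36q_H.
∂π_H/∂q_H = 406 - 2q_B - 4q_H = 0 gives the reaction function q_H = (406 - 2q_B)/4.
The leader anticipates this reaction. Substituting into P = 442 - 2Q gives P = 239 - q_B, so π_B = (239 - q_B)q_B - 36q_B.
The leader's first-order condition 203 - 2q_B = 0 yields q_B = 203/2.
Then q_H = (406 - 2·(203/2))/4 = 203/4.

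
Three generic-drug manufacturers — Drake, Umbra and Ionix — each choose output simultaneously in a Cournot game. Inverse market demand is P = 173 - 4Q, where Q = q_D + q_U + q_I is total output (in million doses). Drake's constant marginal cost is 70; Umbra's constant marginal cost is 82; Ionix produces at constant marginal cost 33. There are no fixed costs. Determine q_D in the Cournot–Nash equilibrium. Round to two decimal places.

Drake's profit: π_D = (173 - 4Q)q_D - (70q_D). Setting ∂π_D/∂q_D = 0: 103 - 8q_D - 4(q_U + q_I) = 0.
Umbra's first-order condition: 91 - 8q_U - 4(q_D + q_I) = 0.
Ionix's first-order condition: 140 - 8q_I - 4(q_D + q_U) = 0.
Summing all 3 equations gives 334 − 16Q = 0, hence Q = 167/8.
Back-substituting: q_D = (103 − 167/2)/4 = 39/8, q_U = (91 − 167/2)/4 = 15/8, q_I = (140 − 167/2)/4 = 113/8.

4.88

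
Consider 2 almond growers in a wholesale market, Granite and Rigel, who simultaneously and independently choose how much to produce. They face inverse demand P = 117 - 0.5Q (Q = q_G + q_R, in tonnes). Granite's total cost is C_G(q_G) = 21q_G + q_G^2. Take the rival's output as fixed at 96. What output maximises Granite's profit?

With the rival's output fixed at 96, Granite's profit is π_G = (117 - (1/2)·96 - (1/2)q_G)q_G - (21q_G + q_G²) = (69 - (1/2)q_G)q_G - (21q_G + q_G²).
∂π_G/∂q_G = 48 - 3q_G = 0, so q_G = 16.

16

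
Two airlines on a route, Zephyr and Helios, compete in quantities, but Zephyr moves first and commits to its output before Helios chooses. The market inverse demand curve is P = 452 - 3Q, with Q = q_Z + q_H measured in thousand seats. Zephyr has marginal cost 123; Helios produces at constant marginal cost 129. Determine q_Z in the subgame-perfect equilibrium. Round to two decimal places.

55.83

Solve by backward induction. Given q_Z, the follower Helios maximises π_H = (452 - 3q_Z - 3q_H)q_H - 129q_H.
Follower FOC: 323 - 3q_Z - 6q_H = 0, so q_H(q_Z) = (323 - 3q_Z)/6.
The leader anticipates this reaction. Substituting into P = 452 - 3Q gives P = 581/2 - (3/2)q_Z, so π_Z = (581/2 - (3/2)q_Z)q_Z - 123q_Z.
The leader's first-order condition 335/2 - 3q_Z = 0 yields q_Z = 335/6.
Then q_H = (323 - 3·(335/6))/6 = 311/12.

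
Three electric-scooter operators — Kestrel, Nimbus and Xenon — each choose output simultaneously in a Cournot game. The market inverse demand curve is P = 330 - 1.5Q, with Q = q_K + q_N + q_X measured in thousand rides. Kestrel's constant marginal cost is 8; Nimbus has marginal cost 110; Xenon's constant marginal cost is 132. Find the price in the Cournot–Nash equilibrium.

145

Kestrel's profit: π_K = (330 - 1.5Q)q_K - (8q_K). Setting ∂π_K/∂q_K = 0: 322 - 3q_K - (3/2)(q_N + q_X) = 0.
Nimbus's first-order condition: 220 - 3q_N - (3/2)(q_K + q_X) = 0.
Xenon's profit: π_X = (330 - 1.5Q)q_X - (132q_X). Setting ∂π_X/∂q_X = 0: 198 - 3q_X - (3/2)(q_K + q_N) = 0.
Summing all 3 equations gives 740 − 6Q = 0, hence Q = 370/3.
Back-substituting: q_K = (322 − 185)/(3/2) = 274/3, q_N = (220 − 185)/(3/2) = 70/3, q_X = (198 − 185)/(3/2) = 26/3.
Total output Q = 370/3, so price P = 330 - (3/2)·(370/3) = 145.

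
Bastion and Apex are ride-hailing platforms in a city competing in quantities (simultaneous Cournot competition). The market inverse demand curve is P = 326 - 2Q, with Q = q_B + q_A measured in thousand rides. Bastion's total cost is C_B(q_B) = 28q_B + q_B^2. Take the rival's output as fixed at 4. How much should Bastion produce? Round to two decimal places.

With the rival's output fixed at 4, Bastion's profit is π_B = (326 - 2·4 - 2q_B)q_B - (28q_B + q_B²) = (318 - 2q_B)q_B - (28q_B + q_B²).
∂π_B/∂q_B = 290 - 6q_B = 0, so q_B = 145/3.

48.33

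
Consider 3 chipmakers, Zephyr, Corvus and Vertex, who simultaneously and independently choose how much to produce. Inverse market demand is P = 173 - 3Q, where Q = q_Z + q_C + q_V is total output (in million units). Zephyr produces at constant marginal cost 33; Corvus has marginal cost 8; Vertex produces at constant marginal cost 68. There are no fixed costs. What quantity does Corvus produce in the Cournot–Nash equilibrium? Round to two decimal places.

20.83

Zephyr's profit: π_Z = (173 - 3Q)q_Z - (33q_Z). Setting ∂π_Z/∂q_Z = 0: 140 - 6q_Z - 3(q_C + q_V) = 0.
Corvus's profit: π_C = (173 - 3Q)q_C - (8q_C). Setting ∂π_C/∂q_C = 0: 165 - 6q_C - 3(q_Z + q_V) = 0.
Vertex's first-order condition: 105 - 6q_V - 3(q_Z + q_C) = 0.
Adding the 3 first-order conditions: 410 − 12Q = 0, so Q = 205/6.
Back-substituting: q_Z = (140 − 205/2)/3 = 25/2, q_C = (165 − 205/2)/3 = 125/6, q_V = (105 − 205/2)/3 = 5/6.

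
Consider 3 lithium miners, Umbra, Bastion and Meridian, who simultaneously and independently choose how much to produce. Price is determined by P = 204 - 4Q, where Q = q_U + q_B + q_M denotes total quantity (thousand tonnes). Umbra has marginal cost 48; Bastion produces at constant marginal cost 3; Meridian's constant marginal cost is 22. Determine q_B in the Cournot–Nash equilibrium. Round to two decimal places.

Umbra's profit: π_U = (204 - 4Q)q_U - (48q_U). Setting ∂π_U/∂q_U = 0: 156 - 8q_U - 4(q_B + q_M) = 0.
Bastion's first-order condition: 201 - 8q_B - 4(q_U + q_M) = 0.
Meridian's profit: π_M = (204 - 4Q)q_M - (22q_M). Setting ∂π_M/∂q_M = 0: 182 - 8q_M - 4(q_U + q_B) = 0.
Adding the 3 first-order conditions: 539 − 16Q = 0, so Q = 539/16.
Back-substituting: q_U = (156 − 539/4)/4 = 85/16, q_B = (201 − 539/4)/4 = 265/16, q_M = (182 − 539/4)/4 = 189/16.

16.56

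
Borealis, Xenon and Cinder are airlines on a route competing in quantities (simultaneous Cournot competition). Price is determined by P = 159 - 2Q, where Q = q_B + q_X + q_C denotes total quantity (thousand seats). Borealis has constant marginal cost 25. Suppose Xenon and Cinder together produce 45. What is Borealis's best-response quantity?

With rivals' combined output fixed at 45, Borealis's profit is π_B = (159 - 2·45 - 2q_B)q_B - (25q_B) = (69 - 2q_B)q_B - (25q_B).
∂π_B/∂q_B = 44 - 4q_B = 0, so q_B = 11.

11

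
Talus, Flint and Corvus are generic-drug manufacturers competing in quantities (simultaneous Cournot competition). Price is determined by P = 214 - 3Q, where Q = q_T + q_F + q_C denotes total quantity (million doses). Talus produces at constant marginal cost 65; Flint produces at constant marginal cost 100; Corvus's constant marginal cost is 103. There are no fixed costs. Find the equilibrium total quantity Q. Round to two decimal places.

Talus's profit: π_T = (214 - 3Q)q_T - (65q_T). Setting ∂π_T/∂q_T = 0: 149 - 6q_T - 3(q_F + q_C) = 0.
Flint's first-order condition: 114 - 6q_F - 3(q_T + q_C) = 0.
Corvus's profit: π_C = (214 - 3Q)q_C - (103q_C). Setting ∂π_C/∂q_C = 0: 111 - 6q_C - 3(q_T + q_F) = 0.
Summing all 3 equations gives 374 − 12Q = 0, hence Q = 187/6.
Back-substituting: q_T = (149 − 187/2)/3 = 37/2, q_F = (114 − 187/2)/3 = 41/6, q_C = (111 − 187/2)/3 = 35/6.
Total output Q = 37/2 + 41/6 + 35/6 = 187/6.

31.17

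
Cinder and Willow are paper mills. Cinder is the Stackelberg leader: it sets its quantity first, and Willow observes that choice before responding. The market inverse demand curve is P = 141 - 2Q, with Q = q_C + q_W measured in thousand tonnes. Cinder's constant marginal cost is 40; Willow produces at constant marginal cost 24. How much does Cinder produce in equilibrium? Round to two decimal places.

The follower Willow best-responds to any q_C: π_W = (141 - 2Q)q_W - 24q_W.
Follower FOC: 117 - 2q_C - 4q_W = 0, so q_W(q_C) = (117 - 2q_C)/4.
Cinder substitutes q_W(q_C) into its own profit: π_C = q_C(141 - 2q_C - (117 - 2q_C)/2) - 40q_C = (165/2 - q_C)q_C - 40q_C.
Maximising: ∂π_C/∂q_C = 85/2 - 2q_C = 0, giving q_C = 85/4.
Then q_W = (117 - 2·(85/4))/4 = 149/8.

21.25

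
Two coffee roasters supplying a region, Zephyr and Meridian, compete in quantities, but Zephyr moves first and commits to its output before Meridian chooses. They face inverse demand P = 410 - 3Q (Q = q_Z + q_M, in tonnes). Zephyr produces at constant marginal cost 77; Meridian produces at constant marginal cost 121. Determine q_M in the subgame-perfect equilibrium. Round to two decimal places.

The follower Meridian best-responds to any q_Z: π_M = (410 - 3Q)q_M - 121q_M.
Setting the follower's marginal profit to zero, 289 - 3q_Z - 6q_M = 0, i.e. q_M = (289 - 3q_Z)/6.
The leader anticipates this reaction. Substituting into P = 410 - 3Q gives P = 531/2 - (3/2)q_Z, so π_Z = (531/2 - (3/2)q_Z)q_Z - 77q_Z.
Leader FOC: 377/2 - 3q_Z = 0, so q_Z = 377/6.
Then q_M = (289 - 3·(377/6))/6 = 67/4.

16.75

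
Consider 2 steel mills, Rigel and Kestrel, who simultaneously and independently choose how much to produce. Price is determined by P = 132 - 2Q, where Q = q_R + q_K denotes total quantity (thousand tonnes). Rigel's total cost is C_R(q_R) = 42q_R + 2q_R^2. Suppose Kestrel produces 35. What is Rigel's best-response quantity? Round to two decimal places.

2.50

With the rival's output fixed at 35, Rigel's profit is π_R = (132 - 2·35 - 2q_R)q_R - (42q_R + 2q_R²) = (62 - 2q_R)q_R - (42q_R + 2q_R²).
∂π_R/∂q_R = 20 - 8q_R = 0, so q_R = 5/2.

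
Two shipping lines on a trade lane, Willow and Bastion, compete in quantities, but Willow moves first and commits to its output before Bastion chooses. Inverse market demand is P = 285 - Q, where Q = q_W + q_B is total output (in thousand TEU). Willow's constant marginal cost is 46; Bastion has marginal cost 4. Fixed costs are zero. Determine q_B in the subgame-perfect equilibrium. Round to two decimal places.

91.25

The follower Bastion best-responds to any q_W: π_B = (285 - Q)q_B - 4q_B.
Follower FOC: 281 - q_W - 2q_B = 0, so q_B(q_W) = (281 - q_W)/2.
The leader anticipates this reaction. Substituting into P = 285 - Q gives P = 289/2 - (1/2)q_W, so π_W = (289/2 - (1/2)q_W)q_W - 46q_W.
Leader FOC: 197/2 - q_W = 0, so q_W = 197/2.
Then q_B = (281 - 197/2)/2 = 365/4.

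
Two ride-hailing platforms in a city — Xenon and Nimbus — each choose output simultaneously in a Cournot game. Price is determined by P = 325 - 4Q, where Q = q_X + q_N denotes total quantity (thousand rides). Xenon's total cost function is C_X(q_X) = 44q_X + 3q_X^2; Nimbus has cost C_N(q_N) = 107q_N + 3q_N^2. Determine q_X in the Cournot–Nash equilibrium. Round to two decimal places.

Xenon's profit: π_X = (325 - 4Q)q_X - (44q_X + 3q_X²). Setting ∂π_X/∂q_X = 0: 281 - 14q_X - 4(q_N) = 0.
Nimbus's first-order condition: 218 - 14q_N - 4(q_X) = 0.
Best responses: q_X = (281 - 4q_N)/14, q_N = (218 - 4q_X)/14.
Solving the pair: q_X = 1531/90, q_N = 482/45.

17.01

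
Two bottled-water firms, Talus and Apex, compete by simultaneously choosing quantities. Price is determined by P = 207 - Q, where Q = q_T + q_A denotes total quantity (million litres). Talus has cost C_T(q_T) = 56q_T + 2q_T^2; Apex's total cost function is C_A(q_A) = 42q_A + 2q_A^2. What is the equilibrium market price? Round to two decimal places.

161.86

Talus's profit: π_T = (207 - Q)q_T - (56q_T + 2q_T²). Setting ∂π_T/∂q_T = 0: 151 - 6q_T - (q_A) = 0.
Apex's first-order condition: 165 - 6q_A - (q_T) = 0.
Rearranging gives the reaction functions q_T = (151 - q_A)/6 and q_A = (165 - q_T)/6.
Substituting one into the other gives q_T = 741/35 and q_A = 839/35.
Total output Q = 316/7, so price P = 207 - 316/7 = 1133/7.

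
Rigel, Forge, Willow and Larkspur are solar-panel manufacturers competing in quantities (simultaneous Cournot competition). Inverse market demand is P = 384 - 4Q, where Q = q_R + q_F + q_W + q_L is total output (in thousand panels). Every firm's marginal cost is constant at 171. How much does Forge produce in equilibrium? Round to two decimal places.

10.65

Each firm earns π_i = (384 - 4Q)q_i - 171q_i.
First-order condition (treating rivals' output as given): 213 - 8q_i - 4·Σ_{j≠i} q_j = 0.
With identical firms every q_j equals q_i, so Σ_{j≠i} q_j = 3q_i and 213 = 20q_i, giving q_i = 213/20.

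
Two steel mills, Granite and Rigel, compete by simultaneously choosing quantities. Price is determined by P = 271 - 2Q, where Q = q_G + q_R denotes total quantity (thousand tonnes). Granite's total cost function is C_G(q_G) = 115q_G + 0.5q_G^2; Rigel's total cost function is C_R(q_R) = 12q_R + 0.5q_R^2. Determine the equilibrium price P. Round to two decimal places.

152.43

Granite's profit: π_G = (271 - 2Q)q_G - (115q_G + (1/2)q_G²). Setting ∂π_G/∂q_G = 0: 156 - 5q_G - 2(q_R) = 0.
Rigel's profit: π_R = (271 - 2Q)q_R - (12q_R + (1/2)q_R²). Setting ∂π_R/∂q_R = 0: 259 - 5q_R - 2(q_G) = 0.
Best responses: q_G = (156 - 2q_R)/5, q_R = (259 - 2q_G)/5.
Substituting one into the other gives q_G = 262/21 and q_R = 983/21.
Total output Q = 415/7, so price P = 271 - 2·(415/7) = 1067/7.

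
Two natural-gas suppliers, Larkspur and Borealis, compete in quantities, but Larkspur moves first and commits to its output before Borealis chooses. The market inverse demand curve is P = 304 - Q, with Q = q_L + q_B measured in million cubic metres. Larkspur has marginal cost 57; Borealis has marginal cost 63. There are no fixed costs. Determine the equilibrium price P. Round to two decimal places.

120.25

The follower Borealis best-responds to any q_L: π_B = (304 - Q)q_B - 63q_B.
Follower FOC: 241 - q_L - 2q_B = 0, so q_B(q_L) = (241 - q_L)/2.
The leader anticipates this reaction. Substituting into P = 304 - Q gives P = 367/2 - (1/2)q_L, so π_L = (367/2 - (1/2)q_L)q_L - 57q_L.
Leader FOC: 253/2 - q_L = 0, so q_L = 253/2.
Then q_B = (241 - 253/2)/2 = 229/4.
Total output Q = 735/4, so price P = 304 - 735/4 = 481/4.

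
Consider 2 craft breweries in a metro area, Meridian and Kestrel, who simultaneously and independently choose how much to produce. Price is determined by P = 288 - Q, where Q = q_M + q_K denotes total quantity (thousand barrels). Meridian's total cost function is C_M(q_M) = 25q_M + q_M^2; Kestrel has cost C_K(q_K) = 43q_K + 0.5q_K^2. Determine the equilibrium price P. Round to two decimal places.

173.36

Meridian's profit: π_M = (288 - Q)q_M - (25q_M + q_M²). Setting ∂π_M/∂q_M = 0: 263 - 4q_M - (q_K) = 0.
Kestrel's profit: π_K = (288 - Q)q_K - (43q_K + (1/2)q_K²). Setting ∂π_K/∂q_K = 0: 245 - 3q_K - (q_M) = 0.
Rearranging gives the reaction functions q_M = (263 - q_K)/4 and q_K = (245 - q_M)/3.
Substituting one into the other gives q_M = 544/11 and q_K = 717/11.
Total output Q = 1261/11, so price P = 288 - 1261/11 = 1907/11.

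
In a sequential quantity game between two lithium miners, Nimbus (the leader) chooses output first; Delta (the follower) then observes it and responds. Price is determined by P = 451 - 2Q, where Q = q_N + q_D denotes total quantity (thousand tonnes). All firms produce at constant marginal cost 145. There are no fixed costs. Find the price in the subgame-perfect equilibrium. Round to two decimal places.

The follower Delta best-responds to any q_N: π_D = (451 - 2Q)q_D - 145q_D.
Follower FOC: 306 - 2q_N - 4q_D = 0, so q_D(q_N) = (306 - 2q_N)/4.
The leader anticipates this reaction. Substituting into P = 451 - 2Q gives P = 298 - q_N, so π_N = (298 - q_N)q_N - 145q_N.
The leader's first-order condition 153 - 2q_N = 0 yields q_N = 153/2.
Then q_D = (306 - 2·(153/2))/4 = 153/4.
Total output Q = 459/4, so price P = 451 - 2·(459/4) = 443/2.

221.50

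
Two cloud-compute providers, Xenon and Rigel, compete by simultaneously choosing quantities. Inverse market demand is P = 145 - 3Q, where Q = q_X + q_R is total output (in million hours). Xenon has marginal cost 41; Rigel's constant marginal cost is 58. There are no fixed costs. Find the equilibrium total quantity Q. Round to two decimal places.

Xenon's profit: π_X = (145 - 3Q)q_X - (41q_X). Setting ∂π_X/∂q_X = 0: 104 - 6q_X - 3(q_R) = 0.
Rigel's first-order condition: 87 - 6q_R - 3(q_X) = 0.
So q_X = (104 - 3q_R)/6 and q_R = (87 - 3q_X)/6.
Solving the pair: q_X = 121/9, q_R = 70/9.
Total output Q = 121/9 + 70/9 = 191/9.

21.22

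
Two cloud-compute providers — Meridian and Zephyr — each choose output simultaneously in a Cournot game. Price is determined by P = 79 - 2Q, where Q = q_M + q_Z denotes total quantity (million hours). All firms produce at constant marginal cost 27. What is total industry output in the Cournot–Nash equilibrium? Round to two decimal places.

Each firm earns π_i = (79 - 2Q)q_i - 27q_i.
Setting ∂π_i/∂q_i = 0 with rivals' quantities fixed: 52 - 4q_i - 2q_j = 0.
With identical firms every q_j equals q_i, so q_j = q_i and 52 = 6q_i, giving q_i = 26/3.
Total output Q = 26/3 + 26/3 = 52/3.

17.33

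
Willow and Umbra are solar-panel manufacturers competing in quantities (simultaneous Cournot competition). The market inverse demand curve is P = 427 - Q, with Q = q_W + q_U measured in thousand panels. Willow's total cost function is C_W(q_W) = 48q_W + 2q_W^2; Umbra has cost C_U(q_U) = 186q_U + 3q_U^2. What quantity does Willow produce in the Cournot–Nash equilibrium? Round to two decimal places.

Willow's profit: π_W = (427 - Q)q_W - (48q_W + 2q_W²). Setting ∂π_W/∂q_W = 0: 379 - 6q_W - (q_U) = 0.
Umbra's first-order condition: 241 - 8q_U - (q_W) = 0.
So q_W = (379 - q_U)/6 and q_U = (241 - q_W)/8.
Substituting one into the other gives q_W = 59.3830 and q_U = 1067/47.

59.38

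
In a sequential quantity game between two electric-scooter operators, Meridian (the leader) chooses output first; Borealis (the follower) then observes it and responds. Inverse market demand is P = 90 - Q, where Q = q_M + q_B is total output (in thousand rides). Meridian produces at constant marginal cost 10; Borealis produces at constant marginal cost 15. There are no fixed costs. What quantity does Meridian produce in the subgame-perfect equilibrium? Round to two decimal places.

Solve by backward induction. Given q_M, the follower Borealis maximises π_B = (90 - q_M - q_B)q_B - 15q_B.
Setting the follower's marginal profit to zero, 75 - q_M - 2q_B = 0, i.e. q_B = (75 - q_M)/2.
Meridian substitutes q_B(q_M) into its own profit: π_M = q_M(90 - q_M - (75 - q_M)/2) - 10q_M = (105/2 - (1/2)q_M)q_M - 10q_M.
Maximising: ∂π_M/∂q_M = 85/2 - q_M = 0, giving q_M = 85/2.
Then q_B = (75 - 85/2)/2 = 65/4.

42.50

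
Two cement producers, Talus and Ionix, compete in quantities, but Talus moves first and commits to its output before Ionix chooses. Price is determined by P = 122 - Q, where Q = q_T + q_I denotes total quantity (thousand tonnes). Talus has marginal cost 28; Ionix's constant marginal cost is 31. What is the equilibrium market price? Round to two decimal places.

The follower Ionix best-responds to any q_T: π_I = (122 - Q)q_I - 31q_I.
Setting the follower's marginal profit to zero, 91 - q_T - 2q_I = 0, i.e. q_I = (91 - q_T)/2.
Talus substitutes q_I(q_T) into its own profit: π_T = q_T(122 - q_T - (91 - q_T)/2) - 28q_T = (153/2 - (1/2)q_T)q_T - 28q_T.
Leader FOC: 97/2 - q_T = 0, so q_T = 97/2.
Then q_I = (91 - 97/2)/2 = 85/4.
Total output Q = 279/4, so price P = 122 - 279/4 = 209/4.

52.25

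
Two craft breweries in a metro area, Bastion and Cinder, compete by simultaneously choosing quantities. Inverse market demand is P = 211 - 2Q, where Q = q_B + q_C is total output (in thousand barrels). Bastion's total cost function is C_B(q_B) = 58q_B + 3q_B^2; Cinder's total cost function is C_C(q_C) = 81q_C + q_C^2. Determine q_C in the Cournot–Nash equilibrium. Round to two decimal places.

17.75

Bastion's profit: π_B = (211 - 2Q)q_B - (58q_B + 3q_B²). Setting ∂π_B/∂q_B = 0: 153 - 10q_B - 2(q_C) = 0.
Cinder's profit: π_C = (211 - 2Q)q_C - (81q_C + q_C²). Setting ∂π_C/∂q_C = 0: 130 - 6q_C - 2(q_B) = 0.
Best responses: q_B = (153 - 2q_C)/10, q_C = (130 - 2q_B)/6.
Solving the pair: q_B = 47/4, q_C = 71/4.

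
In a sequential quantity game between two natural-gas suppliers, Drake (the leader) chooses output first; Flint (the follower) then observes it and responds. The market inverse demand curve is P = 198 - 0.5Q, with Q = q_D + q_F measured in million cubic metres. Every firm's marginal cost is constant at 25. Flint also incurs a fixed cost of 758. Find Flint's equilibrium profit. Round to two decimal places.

2983.13

The follower Flint best-responds to any q_D: π_F = (198 - 0.5Q)q_F - 25q_F.
Follower FOC: 173 - (1/2)q_D - q_F = 0, so q_F(q_D) = (173 - (1/2)q_D).
Drake substitutes q_F(q_D) into its own profit: π_D = q_D(198 - (1/2)q_D - (173 - (1/2)q_D)/2) - 25q_D = (223/2 - (1/4)q_D)q_D - 25q_D.
Maximising: ∂π_D/∂q_D = 173/2 - (1/2)q_D = 0, giving q_D = 173.
Then q_F = (173 - (1/2)·173) = 173/2.
Price P = 198 - (1/2)·(519/2) = 273/4.
Flint's profit: (273/4 - 25)·(173/2) - 758 = 2983.1250.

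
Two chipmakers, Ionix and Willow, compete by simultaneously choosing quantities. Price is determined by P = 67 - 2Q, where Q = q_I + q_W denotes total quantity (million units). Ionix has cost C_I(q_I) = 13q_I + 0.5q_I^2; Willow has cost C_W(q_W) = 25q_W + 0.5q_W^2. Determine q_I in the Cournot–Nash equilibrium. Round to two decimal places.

Ionix's profit: π_I = (67 - 2Q)q_I - (13q_I + (1/2)q_I²). Setting ∂π_I/∂q_I = 0: 54 - 5q_I - 2(q_W) = 0.
Willow's first-order condition: 42 - 5q_W - 2(q_I) = 0.
So q_I = (54 - 2q_W)/5 and q_W = (42 - 2q_I)/5.
Solving the pair: q_I = 62/7, q_W = 34/7.

8.86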